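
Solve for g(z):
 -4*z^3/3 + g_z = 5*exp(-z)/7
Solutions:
 g(z) = C1 + z^4/3 - 5*exp(-z)/7


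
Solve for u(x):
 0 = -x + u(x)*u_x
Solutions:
 u(x) = -sqrt(C1 + x^2)
 u(x) = sqrt(C1 + x^2)


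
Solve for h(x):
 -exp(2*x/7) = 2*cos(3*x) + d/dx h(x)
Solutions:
 h(x) = C1 - 7*exp(2*x/7)/2 - 2*sin(3*x)/3


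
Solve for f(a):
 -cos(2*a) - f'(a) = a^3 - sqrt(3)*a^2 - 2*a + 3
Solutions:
 f(a) = C1 - a^4/4 + sqrt(3)*a^3/3 + a^2 - 3*a - sin(2*a)/2


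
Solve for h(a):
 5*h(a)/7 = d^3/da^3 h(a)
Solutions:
 h(a) = C3*exp(5^(1/3)*7^(2/3)*a/7) + (C1*sin(sqrt(3)*5^(1/3)*7^(2/3)*a/14) + C2*cos(sqrt(3)*5^(1/3)*7^(2/3)*a/14))*exp(-5^(1/3)*7^(2/3)*a/14)


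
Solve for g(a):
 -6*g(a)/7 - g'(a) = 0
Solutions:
 g(a) = C1*exp(-6*a/7)


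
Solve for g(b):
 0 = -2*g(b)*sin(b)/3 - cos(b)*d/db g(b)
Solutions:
 g(b) = C1*cos(b)^(2/3)


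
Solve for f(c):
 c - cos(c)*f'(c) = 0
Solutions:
 f(c) = C1 + Integral(c/cos(c), c)


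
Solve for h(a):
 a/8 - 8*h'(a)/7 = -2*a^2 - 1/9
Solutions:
 h(a) = C1 + 7*a^3/12 + 7*a^2/128 + 7*a/72


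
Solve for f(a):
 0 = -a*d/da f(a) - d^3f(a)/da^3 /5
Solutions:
 f(a) = C1 + Integral(C2*airyai(-5^(1/3)*a) + C3*airybi(-5^(1/3)*a), a)


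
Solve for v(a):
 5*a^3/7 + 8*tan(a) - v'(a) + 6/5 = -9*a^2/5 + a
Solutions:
 v(a) = C1 + 5*a^4/28 + 3*a^3/5 - a^2/2 + 6*a/5 - 8*log(cos(a))


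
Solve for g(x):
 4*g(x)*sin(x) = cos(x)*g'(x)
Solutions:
 g(x) = C1/cos(x)^4


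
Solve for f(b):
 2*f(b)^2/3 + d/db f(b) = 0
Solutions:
 f(b) = 3/(C1 + 2*b)


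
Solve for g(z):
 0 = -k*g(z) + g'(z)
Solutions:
 g(z) = C1*exp(k*z)


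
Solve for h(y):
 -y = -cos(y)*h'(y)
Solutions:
 h(y) = C1 + Integral(y/cos(y), y)


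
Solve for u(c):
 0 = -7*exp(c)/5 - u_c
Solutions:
 u(c) = C1 - 7*exp(c)/5


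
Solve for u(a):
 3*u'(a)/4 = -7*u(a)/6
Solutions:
 u(a) = C1*exp(-14*a/9)


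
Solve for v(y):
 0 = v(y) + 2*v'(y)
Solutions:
 v(y) = C1*exp(-y/2)


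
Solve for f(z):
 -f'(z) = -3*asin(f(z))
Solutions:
 Integral(1/asin(_y), (_y, f(z))) = C1 + 3*z


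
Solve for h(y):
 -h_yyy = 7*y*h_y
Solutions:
 h(y) = C1 + Integral(C2*airyai(-7^(1/3)*y) + C3*airybi(-7^(1/3)*y), y)


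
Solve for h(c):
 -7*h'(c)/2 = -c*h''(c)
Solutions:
 h(c) = C1 + C2*c^(9/2)


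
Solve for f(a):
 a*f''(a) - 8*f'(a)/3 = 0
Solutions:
 f(a) = C1 + C2*a^(11/3)


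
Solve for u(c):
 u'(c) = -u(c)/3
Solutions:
 u(c) = C1*exp(-c/3)


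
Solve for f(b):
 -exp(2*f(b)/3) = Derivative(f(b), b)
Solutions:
 f(b) = 3*log(-sqrt(-1/(C1 - b))) - 3*log(2) + 3*log(6)/2
 f(b) = 3*log(-1/(C1 - b))/2 - 3*log(2) + 3*log(6)/2


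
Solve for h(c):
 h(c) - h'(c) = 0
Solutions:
 h(c) = C1*exp(c)


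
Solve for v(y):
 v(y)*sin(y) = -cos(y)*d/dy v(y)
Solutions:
 v(y) = C1*cos(y)


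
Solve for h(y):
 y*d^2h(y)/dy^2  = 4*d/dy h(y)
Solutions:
 h(y) = C1 + C2*y^5


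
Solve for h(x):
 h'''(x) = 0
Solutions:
 h(x) = C1 + C2*x + C3*x^2


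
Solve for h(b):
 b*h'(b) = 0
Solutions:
 h(b) = C1


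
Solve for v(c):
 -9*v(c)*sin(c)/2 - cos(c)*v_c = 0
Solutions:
 v(c) = C1*cos(c)^(9/2)


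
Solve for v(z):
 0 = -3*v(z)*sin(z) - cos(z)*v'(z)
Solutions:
 v(z) = C1*cos(z)^3


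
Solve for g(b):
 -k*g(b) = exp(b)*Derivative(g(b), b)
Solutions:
 g(b) = C1*exp(k*exp(-b))


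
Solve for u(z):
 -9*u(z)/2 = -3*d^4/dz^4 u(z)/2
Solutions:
 u(z) = C1*exp(-3^(1/4)*z) + C2*exp(3^(1/4)*z) + C3*sin(3^(1/4)*z) + C4*cos(3^(1/4)*z)


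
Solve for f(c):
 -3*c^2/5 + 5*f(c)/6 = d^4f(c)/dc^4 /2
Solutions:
 f(c) = C1*exp(-3^(3/4)*5^(1/4)*c/3) + C2*exp(3^(3/4)*5^(1/4)*c/3) + C3*sin(3^(3/4)*5^(1/4)*c/3) + C4*cos(3^(3/4)*5^(1/4)*c/3) + 18*c^2/25


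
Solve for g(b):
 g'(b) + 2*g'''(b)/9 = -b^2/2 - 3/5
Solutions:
 g(b) = C1 + C2*sin(3*sqrt(2)*b/2) + C3*cos(3*sqrt(2)*b/2) - b^3/6 - 17*b/45


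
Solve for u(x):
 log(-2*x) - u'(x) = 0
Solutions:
 u(x) = C1 + x*log(-x) + x*(-1 + log(2))


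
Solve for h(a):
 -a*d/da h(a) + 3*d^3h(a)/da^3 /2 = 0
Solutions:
 h(a) = C1 + Integral(C2*airyai(2^(1/3)*3^(2/3)*a/3) + C3*airybi(2^(1/3)*3^(2/3)*a/3), a)


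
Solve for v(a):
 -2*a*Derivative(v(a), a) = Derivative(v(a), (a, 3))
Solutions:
 v(a) = C1 + Integral(C2*airyai(-2^(1/3)*a) + C3*airybi(-2^(1/3)*a), a)


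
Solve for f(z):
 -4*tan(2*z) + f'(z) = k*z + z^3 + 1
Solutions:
 f(z) = C1 + k*z^2/2 + z^4/4 + z - 2*log(cos(2*z))


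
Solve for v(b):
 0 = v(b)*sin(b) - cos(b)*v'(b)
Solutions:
 v(b) = C1/cos(b)


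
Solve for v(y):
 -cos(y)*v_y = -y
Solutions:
 v(y) = C1 + Integral(y/cos(y), y)


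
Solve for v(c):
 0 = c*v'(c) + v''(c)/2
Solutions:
 v(c) = C1 + C2*erf(c)


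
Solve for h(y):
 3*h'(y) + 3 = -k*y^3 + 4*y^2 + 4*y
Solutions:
 h(y) = C1 - k*y^4/12 + 4*y^3/9 + 2*y^2/3 - y


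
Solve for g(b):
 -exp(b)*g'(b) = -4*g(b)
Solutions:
 g(b) = C1*exp(-4*exp(-b))


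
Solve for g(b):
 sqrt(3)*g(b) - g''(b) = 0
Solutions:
 g(b) = C1*exp(-3^(1/4)*b) + C2*exp(3^(1/4)*b)


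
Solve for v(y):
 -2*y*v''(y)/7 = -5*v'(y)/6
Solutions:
 v(y) = C1 + C2*y^(47/12)


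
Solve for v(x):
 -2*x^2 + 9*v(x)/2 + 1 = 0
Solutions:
 v(x) = 4*x^2/9 - 2/9


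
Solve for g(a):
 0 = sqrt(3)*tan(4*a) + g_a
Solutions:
 g(a) = C1 + sqrt(3)*log(cos(4*a))/4


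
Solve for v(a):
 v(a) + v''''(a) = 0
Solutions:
 v(a) = (C1*sin(sqrt(2)*a/2) + C2*cos(sqrt(2)*a/2))*exp(-sqrt(2)*a/2) + (C3*sin(sqrt(2)*a/2) + C4*cos(sqrt(2)*a/2))*exp(sqrt(2)*a/2)


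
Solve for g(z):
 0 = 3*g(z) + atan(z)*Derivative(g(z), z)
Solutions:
 g(z) = C1*exp(-3*Integral(1/atan(z), z))


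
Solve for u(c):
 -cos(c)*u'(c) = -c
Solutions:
 u(c) = C1 + Integral(c/cos(c), c)


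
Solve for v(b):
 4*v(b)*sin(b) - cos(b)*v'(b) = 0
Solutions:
 v(b) = C1/cos(b)^4


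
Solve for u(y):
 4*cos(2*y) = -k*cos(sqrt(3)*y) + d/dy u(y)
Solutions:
 u(y) = C1 + sqrt(3)*k*sin(sqrt(3)*y)/3 + 2*sin(2*y)


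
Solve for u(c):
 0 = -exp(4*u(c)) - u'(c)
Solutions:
 u(c) = log(-I*(1/(C1 + 4*c))^(1/4))
 u(c) = log(I*(1/(C1 + 4*c))^(1/4))
 u(c) = log(-(1/(C1 + 4*c))^(1/4))
 u(c) = log(1/(C1 + 4*c))/4


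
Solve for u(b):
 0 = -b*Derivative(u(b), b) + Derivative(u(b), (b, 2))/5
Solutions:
 u(b) = C1 + C2*erfi(sqrt(10)*b/2)


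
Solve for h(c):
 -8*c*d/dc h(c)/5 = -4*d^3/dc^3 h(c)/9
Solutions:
 h(c) = C1 + Integral(C2*airyai(18^(1/3)*5^(2/3)*c/5) + C3*airybi(18^(1/3)*5^(2/3)*c/5), c)


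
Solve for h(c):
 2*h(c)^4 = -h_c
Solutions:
 h(c) = (-3^(2/3) - 3*3^(1/6)*I)*(1/(C1 + 2*c))^(1/3)/6
 h(c) = (-3^(2/3) + 3*3^(1/6)*I)*(1/(C1 + 2*c))^(1/3)/6
 h(c) = (1/(C1 + 6*c))^(1/3)


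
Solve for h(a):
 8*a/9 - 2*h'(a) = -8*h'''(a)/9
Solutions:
 h(a) = C1 + C2*exp(-3*a/2) + C3*exp(3*a/2) + 2*a^2/9


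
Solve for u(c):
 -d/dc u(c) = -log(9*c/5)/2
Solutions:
 u(c) = C1 + c*log(c)/2 - c*log(5)/2 - c/2 + c*log(3)


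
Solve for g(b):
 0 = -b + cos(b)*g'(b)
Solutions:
 g(b) = C1 + Integral(b/cos(b), b)


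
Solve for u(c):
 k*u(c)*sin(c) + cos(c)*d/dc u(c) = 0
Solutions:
 u(c) = C1*exp(k*log(cos(c)))


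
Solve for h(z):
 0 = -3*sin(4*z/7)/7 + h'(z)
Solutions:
 h(z) = C1 - 3*cos(4*z/7)/4


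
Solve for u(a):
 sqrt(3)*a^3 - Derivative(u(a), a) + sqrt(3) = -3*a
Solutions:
 u(a) = C1 + sqrt(3)*a^4/4 + 3*a^2/2 + sqrt(3)*a


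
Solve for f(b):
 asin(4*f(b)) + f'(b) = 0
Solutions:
 Integral(1/asin(4*_y), (_y, f(b))) = C1 - b


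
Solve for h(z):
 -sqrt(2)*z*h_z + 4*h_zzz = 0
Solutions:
 h(z) = C1 + Integral(C2*airyai(sqrt(2)*z/2) + C3*airybi(sqrt(2)*z/2), z)


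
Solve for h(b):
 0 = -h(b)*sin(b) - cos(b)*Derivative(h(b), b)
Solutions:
 h(b) = C1*cos(b)


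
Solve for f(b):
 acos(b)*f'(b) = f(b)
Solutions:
 f(b) = C1*exp(Integral(1/acos(b), b))


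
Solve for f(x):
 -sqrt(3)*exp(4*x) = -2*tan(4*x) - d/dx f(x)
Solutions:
 f(x) = C1 + sqrt(3)*exp(4*x)/4 + log(cos(4*x))/2


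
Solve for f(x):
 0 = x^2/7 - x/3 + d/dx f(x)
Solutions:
 f(x) = C1 - x^3/21 + x^2/6


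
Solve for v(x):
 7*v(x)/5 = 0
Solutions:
 v(x) = 0


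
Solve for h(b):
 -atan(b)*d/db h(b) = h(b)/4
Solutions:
 h(b) = C1*exp(-Integral(1/atan(b), b)/4)


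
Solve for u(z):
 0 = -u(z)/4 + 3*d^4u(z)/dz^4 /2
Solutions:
 u(z) = C1*exp(-6^(3/4)*z/6) + C2*exp(6^(3/4)*z/6) + C3*sin(6^(3/4)*z/6) + C4*cos(6^(3/4)*z/6)


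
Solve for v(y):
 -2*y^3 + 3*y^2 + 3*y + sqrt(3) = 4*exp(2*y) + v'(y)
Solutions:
 v(y) = C1 - y^4/2 + y^3 + 3*y^2/2 + sqrt(3)*y - 2*exp(2*y)


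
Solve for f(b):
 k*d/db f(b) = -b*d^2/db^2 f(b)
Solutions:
 f(b) = C1 + b^(1 - re(k))*(C2*sin(log(b)*Abs(im(k))) + C3*cos(log(b)*im(k)))


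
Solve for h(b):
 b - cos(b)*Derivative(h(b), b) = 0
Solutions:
 h(b) = C1 + Integral(b/cos(b), b)


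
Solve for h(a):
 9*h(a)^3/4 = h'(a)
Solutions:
 h(a) = -sqrt(2)*sqrt(-1/(C1 + 9*a))
 h(a) = sqrt(2)*sqrt(-1/(C1 + 9*a))


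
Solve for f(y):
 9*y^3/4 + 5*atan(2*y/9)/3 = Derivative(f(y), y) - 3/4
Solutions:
 f(y) = C1 + 9*y^4/16 + 5*y*atan(2*y/9)/3 + 3*y/4 - 15*log(4*y^2 + 81)/4


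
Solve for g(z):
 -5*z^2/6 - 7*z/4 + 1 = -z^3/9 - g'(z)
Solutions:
 g(z) = C1 - z^4/36 + 5*z^3/18 + 7*z^2/8 - z


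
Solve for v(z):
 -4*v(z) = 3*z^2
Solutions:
 v(z) = -3*z^2/4


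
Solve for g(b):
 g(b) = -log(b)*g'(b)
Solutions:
 g(b) = C1*exp(-li(b))


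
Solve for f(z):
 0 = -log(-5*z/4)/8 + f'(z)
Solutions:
 f(z) = C1 + z*log(-z)/8 + z*(-2*log(2) - 1 + log(5))/8


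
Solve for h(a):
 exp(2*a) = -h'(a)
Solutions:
 h(a) = C1 - exp(2*a)/2


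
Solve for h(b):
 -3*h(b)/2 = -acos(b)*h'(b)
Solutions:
 h(b) = C1*exp(3*Integral(1/acos(b), b)/2)


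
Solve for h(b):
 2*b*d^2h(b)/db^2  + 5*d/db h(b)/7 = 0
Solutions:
 h(b) = C1 + C2*b^(9/14)


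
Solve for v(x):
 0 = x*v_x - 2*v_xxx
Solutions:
 v(x) = C1 + Integral(C2*airyai(2^(2/3)*x/2) + C3*airybi(2^(2/3)*x/2), x)


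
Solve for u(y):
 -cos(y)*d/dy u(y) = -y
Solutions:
 u(y) = C1 + Integral(y/cos(y), y)


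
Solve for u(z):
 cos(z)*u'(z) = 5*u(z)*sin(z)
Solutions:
 u(z) = C1/cos(z)^5


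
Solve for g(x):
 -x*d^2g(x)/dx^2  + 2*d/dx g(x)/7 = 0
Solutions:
 g(x) = C1 + C2*x^(9/7)


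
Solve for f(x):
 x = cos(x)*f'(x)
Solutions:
 f(x) = C1 + Integral(x/cos(x), x)


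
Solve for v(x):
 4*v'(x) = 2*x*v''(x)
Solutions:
 v(x) = C1 + C2*x^3


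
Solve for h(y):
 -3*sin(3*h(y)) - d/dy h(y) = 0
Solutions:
 h(y) = -acos((-C1 - exp(18*y))/(C1 - exp(18*y)))/3 + 2*pi/3
 h(y) = acos((-C1 - exp(18*y))/(C1 - exp(18*y)))/3


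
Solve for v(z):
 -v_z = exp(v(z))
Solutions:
 v(z) = log(1/(C1 + z))


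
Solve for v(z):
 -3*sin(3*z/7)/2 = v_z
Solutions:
 v(z) = C1 + 7*cos(3*z/7)/2


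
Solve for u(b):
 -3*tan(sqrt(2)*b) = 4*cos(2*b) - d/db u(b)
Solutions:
 u(b) = C1 - 3*sqrt(2)*log(cos(sqrt(2)*b))/2 + 2*sin(2*b)


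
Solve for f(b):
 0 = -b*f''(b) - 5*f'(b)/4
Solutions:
 f(b) = C1 + C2/b^(1/4)


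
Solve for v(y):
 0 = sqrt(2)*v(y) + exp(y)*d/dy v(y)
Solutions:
 v(y) = C1*exp(sqrt(2)*exp(-y))


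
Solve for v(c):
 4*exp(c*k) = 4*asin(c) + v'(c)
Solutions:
 v(c) = C1 - 4*c*asin(c) - 4*sqrt(1 - c^2) + 4*Piecewise((exp(c*k)/k, Ne(k, 0)), (c, True))


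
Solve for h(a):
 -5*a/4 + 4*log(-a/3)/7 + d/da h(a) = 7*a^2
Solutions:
 h(a) = C1 + 7*a^3/3 + 5*a^2/8 - 4*a*log(-a)/7 + 4*a*(1 + log(3))/7


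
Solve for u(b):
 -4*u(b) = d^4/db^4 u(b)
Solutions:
 u(b) = (C1*sin(b) + C2*cos(b))*exp(-b) + (C3*sin(b) + C4*cos(b))*exp(b)


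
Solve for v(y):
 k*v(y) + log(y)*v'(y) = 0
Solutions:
 v(y) = C1*exp(-k*li(y))


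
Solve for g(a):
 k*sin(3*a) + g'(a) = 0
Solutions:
 g(a) = C1 + k*cos(3*a)/3


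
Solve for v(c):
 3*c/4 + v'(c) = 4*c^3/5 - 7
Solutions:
 v(c) = C1 + c^4/5 - 3*c^2/8 - 7*c


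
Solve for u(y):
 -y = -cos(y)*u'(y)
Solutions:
 u(y) = C1 + Integral(y/cos(y), y)


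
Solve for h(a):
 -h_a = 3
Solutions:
 h(a) = C1 - 3*a


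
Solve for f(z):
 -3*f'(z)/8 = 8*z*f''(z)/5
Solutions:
 f(z) = C1 + C2*z^(49/64)


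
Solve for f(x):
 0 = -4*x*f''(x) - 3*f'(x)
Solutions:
 f(x) = C1 + C2*x^(1/4)


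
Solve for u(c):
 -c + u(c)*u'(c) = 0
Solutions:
 u(c) = -sqrt(C1 + c^2)
 u(c) = sqrt(C1 + c^2)


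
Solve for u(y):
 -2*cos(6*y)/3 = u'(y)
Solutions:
 u(y) = C1 - sin(6*y)/9


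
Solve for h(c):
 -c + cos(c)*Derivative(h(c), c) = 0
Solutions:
 h(c) = C1 + Integral(c/cos(c), c)


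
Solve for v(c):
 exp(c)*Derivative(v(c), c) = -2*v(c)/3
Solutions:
 v(c) = C1*exp(2*exp(-c)/3)


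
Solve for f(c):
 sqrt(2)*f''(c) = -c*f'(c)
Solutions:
 f(c) = C1 + C2*erf(2^(1/4)*c/2)


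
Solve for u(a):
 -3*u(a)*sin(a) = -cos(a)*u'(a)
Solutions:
 u(a) = C1/cos(a)^3


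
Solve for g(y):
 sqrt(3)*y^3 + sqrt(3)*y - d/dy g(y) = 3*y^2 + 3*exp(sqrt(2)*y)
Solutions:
 g(y) = C1 + sqrt(3)*y^4/4 - y^3 + sqrt(3)*y^2/2 - 3*sqrt(2)*exp(sqrt(2)*y)/2


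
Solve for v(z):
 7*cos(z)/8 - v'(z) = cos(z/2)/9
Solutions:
 v(z) = C1 - 2*sin(z/2)/9 + 7*sin(z)/8


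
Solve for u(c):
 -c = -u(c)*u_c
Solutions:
 u(c) = -sqrt(C1 + c^2)
 u(c) = sqrt(C1 + c^2)


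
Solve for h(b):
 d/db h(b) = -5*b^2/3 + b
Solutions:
 h(b) = C1 - 5*b^3/9 + b^2/2


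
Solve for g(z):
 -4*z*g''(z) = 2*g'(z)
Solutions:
 g(z) = C1 + C2*sqrt(z)


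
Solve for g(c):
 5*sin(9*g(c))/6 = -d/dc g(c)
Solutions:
 g(c) = -acos((-C1 - exp(15*c))/(C1 - exp(15*c)))/9 + 2*pi/9
 g(c) = acos((-C1 - exp(15*c))/(C1 - exp(15*c)))/9


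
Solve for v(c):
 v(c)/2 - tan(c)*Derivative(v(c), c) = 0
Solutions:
 v(c) = C1*sqrt(sin(c))


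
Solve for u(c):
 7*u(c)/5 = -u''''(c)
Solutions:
 u(c) = (C1*sin(sqrt(2)*5^(3/4)*7^(1/4)*c/10) + C2*cos(sqrt(2)*5^(3/4)*7^(1/4)*c/10))*exp(-sqrt(2)*5^(3/4)*7^(1/4)*c/10) + (C3*sin(sqrt(2)*5^(3/4)*7^(1/4)*c/10) + C4*cos(sqrt(2)*5^(3/4)*7^(1/4)*c/10))*exp(sqrt(2)*5^(3/4)*7^(1/4)*c/10)


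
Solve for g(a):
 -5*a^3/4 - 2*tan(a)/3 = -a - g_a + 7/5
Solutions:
 g(a) = C1 + 5*a^4/16 - a^2/2 + 7*a/5 - 2*log(cos(a))/3


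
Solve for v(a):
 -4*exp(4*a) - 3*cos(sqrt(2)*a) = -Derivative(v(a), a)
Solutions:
 v(a) = C1 + exp(4*a) + 3*sqrt(2)*sin(sqrt(2)*a)/2


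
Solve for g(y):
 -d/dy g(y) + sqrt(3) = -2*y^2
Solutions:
 g(y) = C1 + 2*y^3/3 + sqrt(3)*y


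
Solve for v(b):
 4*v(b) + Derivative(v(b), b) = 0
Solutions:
 v(b) = C1*exp(-4*b)


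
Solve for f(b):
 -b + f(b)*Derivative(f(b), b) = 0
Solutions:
 f(b) = -sqrt(C1 + b^2)
 f(b) = sqrt(C1 + b^2)


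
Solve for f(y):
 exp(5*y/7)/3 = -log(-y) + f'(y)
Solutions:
 f(y) = C1 + y*log(-y) - y + 7*exp(5*y/7)/15


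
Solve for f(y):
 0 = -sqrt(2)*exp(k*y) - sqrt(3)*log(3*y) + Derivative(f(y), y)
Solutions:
 f(y) = C1 + sqrt(3)*y*log(y) + sqrt(3)*y*(-1 + log(3)) + Piecewise((sqrt(2)*exp(k*y)/k, Ne(k, 0)), (sqrt(2)*y, True))


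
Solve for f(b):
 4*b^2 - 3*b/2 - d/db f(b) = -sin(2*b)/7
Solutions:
 f(b) = C1 + 4*b^3/3 - 3*b^2/4 - cos(2*b)/14


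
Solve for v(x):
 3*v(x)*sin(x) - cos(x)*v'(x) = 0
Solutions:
 v(x) = C1/cos(x)^3


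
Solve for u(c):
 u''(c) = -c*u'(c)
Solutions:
 u(c) = C1 + C2*erf(sqrt(2)*c/2)


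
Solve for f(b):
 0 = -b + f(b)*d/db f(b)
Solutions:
 f(b) = -sqrt(C1 + b^2)
 f(b) = sqrt(C1 + b^2)


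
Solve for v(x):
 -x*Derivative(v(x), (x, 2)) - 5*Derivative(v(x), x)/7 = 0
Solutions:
 v(x) = C1 + C2*x^(2/7)


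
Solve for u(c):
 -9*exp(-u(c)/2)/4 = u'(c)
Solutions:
 u(c) = 2*log(C1 - 9*c/8)


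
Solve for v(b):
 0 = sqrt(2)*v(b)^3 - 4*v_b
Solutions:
 v(b) = -sqrt(2)*sqrt(-1/(C1 + sqrt(2)*b))
 v(b) = sqrt(2)*sqrt(-1/(C1 + sqrt(2)*b))


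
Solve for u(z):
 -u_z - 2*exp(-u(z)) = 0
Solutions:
 u(z) = log(C1 - 2*z)


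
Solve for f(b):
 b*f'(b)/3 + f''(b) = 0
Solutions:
 f(b) = C1 + C2*erf(sqrt(6)*b/6)


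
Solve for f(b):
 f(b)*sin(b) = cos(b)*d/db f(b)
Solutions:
 f(b) = C1/cos(b)


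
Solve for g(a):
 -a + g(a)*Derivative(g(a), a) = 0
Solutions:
 g(a) = -sqrt(C1 + a^2)
 g(a) = sqrt(C1 + a^2)


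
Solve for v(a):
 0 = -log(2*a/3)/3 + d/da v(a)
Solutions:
 v(a) = C1 + a*log(a)/3 - a*log(3)/3 - a/3 + a*log(2)/3


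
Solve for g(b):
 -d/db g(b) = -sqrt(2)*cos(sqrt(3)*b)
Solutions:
 g(b) = C1 + sqrt(6)*sin(sqrt(3)*b)/3


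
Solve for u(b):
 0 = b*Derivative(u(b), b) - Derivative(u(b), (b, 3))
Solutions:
 u(b) = C1 + Integral(C2*airyai(b) + C3*airybi(b), b)


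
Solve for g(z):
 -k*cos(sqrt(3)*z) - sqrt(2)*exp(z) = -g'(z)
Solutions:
 g(z) = C1 + sqrt(3)*k*sin(sqrt(3)*z)/3 + sqrt(2)*exp(z)


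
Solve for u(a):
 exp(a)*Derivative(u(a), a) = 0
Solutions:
 u(a) = C1


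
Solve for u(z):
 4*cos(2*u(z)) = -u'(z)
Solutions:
 u(z) = -asin((C1 + exp(16*z))/(C1 - exp(16*z)))/2 + pi/2
 u(z) = asin((C1 + exp(16*z))/(C1 - exp(16*z)))/2


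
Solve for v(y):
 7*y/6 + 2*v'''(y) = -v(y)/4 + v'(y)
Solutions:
 v(y) = C1*exp(y/2) + C2*exp(y*(-1 + sqrt(5))/4) + C3*exp(-y*(1 + sqrt(5))/4) - 14*y/3 - 56/3


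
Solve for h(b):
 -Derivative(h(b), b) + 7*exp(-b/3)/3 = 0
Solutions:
 h(b) = C1 - 7*exp(-b/3)


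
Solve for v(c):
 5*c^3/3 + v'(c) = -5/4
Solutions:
 v(c) = C1 - 5*c^4/12 - 5*c/4


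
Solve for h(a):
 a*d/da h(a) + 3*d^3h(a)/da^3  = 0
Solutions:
 h(a) = C1 + Integral(C2*airyai(-3^(2/3)*a/3) + C3*airybi(-3^(2/3)*a/3), a)


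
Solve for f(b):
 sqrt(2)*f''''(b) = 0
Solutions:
 f(b) = C1 + C2*b + C3*b^2 + C4*b^3


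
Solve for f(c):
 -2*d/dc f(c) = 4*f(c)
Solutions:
 f(c) = C1*exp(-2*c)


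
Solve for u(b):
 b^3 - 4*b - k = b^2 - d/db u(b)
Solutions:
 u(b) = C1 - b^4/4 + b^3/3 + 2*b^2 + b*k


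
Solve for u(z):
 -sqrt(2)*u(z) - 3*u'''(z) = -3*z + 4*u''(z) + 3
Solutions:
 u(z) = C1*exp(z*(-16 + 32*2^(1/3)/(128 + 243*sqrt(2) + sqrt(-16384 + (128 + 243*sqrt(2))^2))^(1/3) + 2^(2/3)*(128 + 243*sqrt(2) + sqrt(-16384 + (128 + 243*sqrt(2))^2))^(1/3))/36)*sin(2^(1/3)*sqrt(3)*z*(-2^(1/3)*(128 + 243*sqrt(2) + 27*sqrt(-16384/729 + (128/27 + 9*sqrt(2))^2))^(1/3) + 32/(128 + 243*sqrt(2) + 27*sqrt(-16384/729 + (128/27 + 9*sqrt(2))^2))^(1/3))/36) + C2*exp(z*(-16 + 32*2^(1/3)/(128 + 243*sqrt(2) + sqrt(-16384 + (128 + 243*sqrt(2))^2))^(1/3) + 2^(2/3)*(128 + 243*sqrt(2) + sqrt(-16384 + (128 + 243*sqrt(2))^2))^(1/3))/36)*cos(2^(1/3)*sqrt(3)*z*(-2^(1/3)*(128 + 243*sqrt(2) + 27*sqrt(-16384/729 + (128/27 + 9*sqrt(2))^2))^(1/3) + 32/(128 + 243*sqrt(2) + 27*sqrt(-16384/729 + (128/27 + 9*sqrt(2))^2))^(1/3))/36) + C3*exp(-z*(32*2^(1/3)/(128 + 243*sqrt(2) + sqrt(-16384 + (128 + 243*sqrt(2))^2))^(1/3) + 8 + 2^(2/3)*(128 + 243*sqrt(2) + sqrt(-16384 + (128 + 243*sqrt(2))^2))^(1/3))/18) + 3*sqrt(2)*z/2 - 3*sqrt(2)/2


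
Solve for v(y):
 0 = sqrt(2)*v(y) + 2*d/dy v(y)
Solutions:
 v(y) = C1*exp(-sqrt(2)*y/2)


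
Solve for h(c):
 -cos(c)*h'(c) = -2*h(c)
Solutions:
 h(c) = C1*(sin(c) + 1)/(sin(c) - 1)


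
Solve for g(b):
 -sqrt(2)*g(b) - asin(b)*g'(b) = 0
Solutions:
 g(b) = C1*exp(-sqrt(2)*Integral(1/asin(b), b))


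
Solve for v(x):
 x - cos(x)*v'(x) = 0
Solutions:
 v(x) = C1 + Integral(x/cos(x), x)


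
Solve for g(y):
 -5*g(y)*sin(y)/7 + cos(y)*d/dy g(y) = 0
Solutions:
 g(y) = C1/cos(y)^(5/7)


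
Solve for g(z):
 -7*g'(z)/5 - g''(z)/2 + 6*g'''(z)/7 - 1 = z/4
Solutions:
 g(z) = C1 + C2*exp(7*z*(5 - sqrt(505))/120) + C3*exp(7*z*(5 + sqrt(505))/120) - 5*z^2/56 - 255*z/392


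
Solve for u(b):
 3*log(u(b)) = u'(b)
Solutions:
 li(u(b)) = C1 + 3*b


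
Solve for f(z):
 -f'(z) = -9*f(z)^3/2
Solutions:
 f(z) = -sqrt(-1/(C1 + 9*z))
 f(z) = sqrt(-1/(C1 + 9*z))


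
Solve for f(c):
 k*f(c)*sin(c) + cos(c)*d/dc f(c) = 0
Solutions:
 f(c) = C1*exp(k*log(cos(c)))


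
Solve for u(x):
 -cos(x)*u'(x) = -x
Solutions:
 u(x) = C1 + Integral(x/cos(x), x)


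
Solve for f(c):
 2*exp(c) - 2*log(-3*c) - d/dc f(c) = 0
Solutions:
 f(c) = C1 - 2*c*log(-c) + 2*c*(1 - log(3)) + 2*exp(c)


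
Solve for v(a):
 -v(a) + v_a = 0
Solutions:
 v(a) = C1*exp(a)


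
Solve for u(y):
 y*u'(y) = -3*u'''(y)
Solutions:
 u(y) = C1 + Integral(C2*airyai(-3^(2/3)*y/3) + C3*airybi(-3^(2/3)*y/3), y)


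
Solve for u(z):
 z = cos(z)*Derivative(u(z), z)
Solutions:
 u(z) = C1 + Integral(z/cos(z), z)


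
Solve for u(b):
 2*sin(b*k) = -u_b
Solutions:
 u(b) = C1 + 2*cos(b*k)/k


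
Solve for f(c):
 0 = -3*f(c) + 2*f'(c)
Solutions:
 f(c) = C1*exp(3*c/2)


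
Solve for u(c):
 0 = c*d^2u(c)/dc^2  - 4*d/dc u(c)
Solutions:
 u(c) = C1 + C2*c^5


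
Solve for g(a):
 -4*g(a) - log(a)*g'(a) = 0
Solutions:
 g(a) = C1*exp(-4*li(a))


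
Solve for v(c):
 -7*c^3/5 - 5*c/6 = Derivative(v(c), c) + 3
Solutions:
 v(c) = C1 - 7*c^4/20 - 5*c^2/12 - 3*c


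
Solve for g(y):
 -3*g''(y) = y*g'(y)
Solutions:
 g(y) = C1 + C2*erf(sqrt(6)*y/6)


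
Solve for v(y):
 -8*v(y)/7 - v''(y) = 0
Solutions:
 v(y) = C1*sin(2*sqrt(14)*y/7) + C2*cos(2*sqrt(14)*y/7)


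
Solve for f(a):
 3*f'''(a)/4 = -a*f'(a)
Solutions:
 f(a) = C1 + Integral(C2*airyai(-6^(2/3)*a/3) + C3*airybi(-6^(2/3)*a/3), a)


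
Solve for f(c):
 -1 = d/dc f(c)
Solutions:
 f(c) = C1 - c


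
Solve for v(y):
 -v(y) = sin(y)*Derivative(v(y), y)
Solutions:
 v(y) = C1*sqrt(cos(y) + 1)/sqrt(cos(y) - 1)


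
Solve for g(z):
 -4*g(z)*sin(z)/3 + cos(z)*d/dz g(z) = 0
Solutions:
 g(z) = C1/cos(z)^(4/3)


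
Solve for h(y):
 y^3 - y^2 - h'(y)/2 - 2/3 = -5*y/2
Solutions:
 h(y) = C1 + y^4/2 - 2*y^3/3 + 5*y^2/2 - 4*y/3


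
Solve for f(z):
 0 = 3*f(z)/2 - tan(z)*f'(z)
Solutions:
 f(z) = C1*sin(z)^(3/2)


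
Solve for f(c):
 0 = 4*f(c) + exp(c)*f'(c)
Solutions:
 f(c) = C1*exp(4*exp(-c))


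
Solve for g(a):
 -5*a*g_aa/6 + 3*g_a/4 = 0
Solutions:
 g(a) = C1 + C2*a^(19/10)


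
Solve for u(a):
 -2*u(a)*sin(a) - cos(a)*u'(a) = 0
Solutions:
 u(a) = C1*cos(a)^2


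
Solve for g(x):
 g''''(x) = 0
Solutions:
 g(x) = C1 + C2*x + C3*x^2 + C4*x^3


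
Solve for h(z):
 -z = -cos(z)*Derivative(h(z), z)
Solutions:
 h(z) = C1 + Integral(z/cos(z), z)


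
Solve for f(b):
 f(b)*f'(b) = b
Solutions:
 f(b) = -sqrt(C1 + b^2)
 f(b) = sqrt(C1 + b^2)


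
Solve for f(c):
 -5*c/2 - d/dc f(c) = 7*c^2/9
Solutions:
 f(c) = C1 - 7*c^3/27 - 5*c^2/4


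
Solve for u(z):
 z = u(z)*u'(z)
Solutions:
 u(z) = -sqrt(C1 + z^2)
 u(z) = sqrt(C1 + z^2)


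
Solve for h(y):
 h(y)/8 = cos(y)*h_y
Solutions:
 h(y) = C1*(sin(y) + 1)^(1/16)/(sin(y) - 1)^(1/16)


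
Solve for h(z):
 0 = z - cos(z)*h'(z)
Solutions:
 h(z) = C1 + Integral(z/cos(z), z)


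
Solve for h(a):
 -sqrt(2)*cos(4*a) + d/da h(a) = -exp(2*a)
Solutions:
 h(a) = C1 - exp(2*a)/2 + sqrt(2)*sin(4*a)/4


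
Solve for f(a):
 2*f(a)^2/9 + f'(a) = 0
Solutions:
 f(a) = 9/(C1 + 2*a)


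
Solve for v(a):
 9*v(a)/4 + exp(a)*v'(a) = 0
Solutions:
 v(a) = C1*exp(9*exp(-a)/4)


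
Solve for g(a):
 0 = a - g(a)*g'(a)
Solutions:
 g(a) = -sqrt(C1 + a^2)
 g(a) = sqrt(C1 + a^2)


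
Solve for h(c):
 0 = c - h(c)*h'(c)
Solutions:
 h(c) = -sqrt(C1 + c^2)
 h(c) = sqrt(C1 + c^2)


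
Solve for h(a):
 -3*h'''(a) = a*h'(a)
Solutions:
 h(a) = C1 + Integral(C2*airyai(-3^(2/3)*a/3) + C3*airybi(-3^(2/3)*a/3), a)


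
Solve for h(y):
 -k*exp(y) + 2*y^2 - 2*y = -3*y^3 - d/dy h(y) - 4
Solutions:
 h(y) = C1 + k*exp(y) - 3*y^4/4 - 2*y^3/3 + y^2 - 4*y


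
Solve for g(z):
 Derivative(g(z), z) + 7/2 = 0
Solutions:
 g(z) = C1 - 7*z/2


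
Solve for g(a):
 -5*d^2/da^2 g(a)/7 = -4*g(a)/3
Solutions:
 g(a) = C1*exp(-2*sqrt(105)*a/15) + C2*exp(2*sqrt(105)*a/15)


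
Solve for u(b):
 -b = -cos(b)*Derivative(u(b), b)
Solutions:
 u(b) = C1 + Integral(b/cos(b), b)


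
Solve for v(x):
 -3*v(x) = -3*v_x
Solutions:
 v(x) = C1*exp(x)


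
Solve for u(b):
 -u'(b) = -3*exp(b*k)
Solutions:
 u(b) = C1 + 3*exp(b*k)/k


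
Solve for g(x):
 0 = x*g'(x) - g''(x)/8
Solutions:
 g(x) = C1 + C2*erfi(2*x)


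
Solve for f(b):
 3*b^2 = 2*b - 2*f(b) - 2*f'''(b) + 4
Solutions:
 f(b) = C3*exp(-b) - 3*b^2/2 + b + (C1*sin(sqrt(3)*b/2) + C2*cos(sqrt(3)*b/2))*exp(b/2) + 2


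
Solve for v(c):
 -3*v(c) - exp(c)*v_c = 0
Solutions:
 v(c) = C1*exp(3*exp(-c))


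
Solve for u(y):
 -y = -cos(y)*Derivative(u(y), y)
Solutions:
 u(y) = C1 + Integral(y/cos(y), y)


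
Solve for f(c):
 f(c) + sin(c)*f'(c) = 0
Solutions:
 f(c) = C1*sqrt(cos(c) + 1)/sqrt(cos(c) - 1)


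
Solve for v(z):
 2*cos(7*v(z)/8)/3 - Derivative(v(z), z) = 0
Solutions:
 -2*z/3 - 4*log(sin(7*v(z)/8) - 1)/7 + 4*log(sin(7*v(z)/8) + 1)/7 = C1


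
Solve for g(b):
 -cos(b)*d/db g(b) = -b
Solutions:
 g(b) = C1 + Integral(b/cos(b), b)


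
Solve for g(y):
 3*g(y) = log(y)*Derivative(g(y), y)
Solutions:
 g(y) = C1*exp(3*li(y))


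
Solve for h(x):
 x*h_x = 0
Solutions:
 h(x) = C1


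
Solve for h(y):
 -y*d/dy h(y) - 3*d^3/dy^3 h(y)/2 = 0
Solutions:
 h(y) = C1 + Integral(C2*airyai(-2^(1/3)*3^(2/3)*y/3) + C3*airybi(-2^(1/3)*3^(2/3)*y/3), y)


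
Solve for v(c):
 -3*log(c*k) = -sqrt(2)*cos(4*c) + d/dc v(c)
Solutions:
 v(c) = C1 - 3*c*log(c*k) + 3*c + sqrt(2)*sin(4*c)/4


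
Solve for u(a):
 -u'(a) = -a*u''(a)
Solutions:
 u(a) = C1 + C2*a^2


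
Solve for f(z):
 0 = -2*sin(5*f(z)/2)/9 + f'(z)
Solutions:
 -2*z/9 + log(cos(5*f(z)/2) - 1)/5 - log(cos(5*f(z)/2) + 1)/5 = C1


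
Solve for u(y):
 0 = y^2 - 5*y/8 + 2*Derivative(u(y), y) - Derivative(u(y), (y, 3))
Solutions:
 u(y) = C1 + C2*exp(-sqrt(2)*y) + C3*exp(sqrt(2)*y) - y^3/6 + 5*y^2/32 - y/2


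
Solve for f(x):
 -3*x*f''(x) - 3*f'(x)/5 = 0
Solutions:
 f(x) = C1 + C2*x^(4/5)


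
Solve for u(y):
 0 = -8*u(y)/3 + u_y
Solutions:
 u(y) = C1*exp(8*y/3)


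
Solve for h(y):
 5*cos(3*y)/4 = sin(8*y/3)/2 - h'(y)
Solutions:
 h(y) = C1 - 5*sin(3*y)/12 - 3*cos(8*y/3)/16


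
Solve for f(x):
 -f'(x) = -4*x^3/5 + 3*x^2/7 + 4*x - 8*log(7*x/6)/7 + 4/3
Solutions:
 f(x) = C1 + x^4/5 - x^3/7 - 2*x^2 + 8*x*log(x)/7 - 52*x/21 - 8*x*log(6)/7 + 8*x*log(7)/7


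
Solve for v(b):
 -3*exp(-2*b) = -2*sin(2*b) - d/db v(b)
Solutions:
 v(b) = C1 + cos(2*b) - 3*exp(-2*b)/2


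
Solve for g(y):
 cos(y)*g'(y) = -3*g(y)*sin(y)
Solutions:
 g(y) = C1*cos(y)^3


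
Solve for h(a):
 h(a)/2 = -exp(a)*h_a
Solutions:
 h(a) = C1*exp(exp(-a)/2)


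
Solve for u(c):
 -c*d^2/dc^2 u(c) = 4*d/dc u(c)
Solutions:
 u(c) = C1 + C2/c^3


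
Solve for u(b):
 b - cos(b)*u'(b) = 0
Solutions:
 u(b) = C1 + Integral(b/cos(b), b)


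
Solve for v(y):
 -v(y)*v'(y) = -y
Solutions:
 v(y) = -sqrt(C1 + y^2)
 v(y) = sqrt(C1 + y^2)


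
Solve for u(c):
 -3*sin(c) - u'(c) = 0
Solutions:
 u(c) = C1 + 3*cos(c)


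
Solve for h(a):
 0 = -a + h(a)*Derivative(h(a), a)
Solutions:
 h(a) = -sqrt(C1 + a^2)
 h(a) = sqrt(C1 + a^2)


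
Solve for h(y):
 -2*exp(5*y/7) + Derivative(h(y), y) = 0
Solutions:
 h(y) = C1 + 14*exp(5*y/7)/5


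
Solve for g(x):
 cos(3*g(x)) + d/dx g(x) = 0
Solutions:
 g(x) = -asin((C1 + exp(6*x))/(C1 - exp(6*x)))/3 + pi/3
 g(x) = asin((C1 + exp(6*x))/(C1 - exp(6*x)))/3


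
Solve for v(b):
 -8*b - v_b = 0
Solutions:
 v(b) = C1 - 4*b^2


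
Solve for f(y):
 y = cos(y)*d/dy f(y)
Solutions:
 f(y) = C1 + Integral(y/cos(y), y)


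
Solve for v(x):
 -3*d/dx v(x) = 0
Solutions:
 v(x) = C1


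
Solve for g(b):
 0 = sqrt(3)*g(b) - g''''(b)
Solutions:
 g(b) = C1*exp(-3^(1/8)*b) + C2*exp(3^(1/8)*b) + C3*sin(3^(1/8)*b) + C4*cos(3^(1/8)*b)


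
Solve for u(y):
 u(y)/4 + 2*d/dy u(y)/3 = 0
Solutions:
 u(y) = C1*exp(-3*y/8)


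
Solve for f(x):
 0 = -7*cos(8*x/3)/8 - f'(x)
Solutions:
 f(x) = C1 - 21*sin(8*x/3)/64


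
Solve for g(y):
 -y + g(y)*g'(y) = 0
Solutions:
 g(y) = -sqrt(C1 + y^2)
 g(y) = sqrt(C1 + y^2)


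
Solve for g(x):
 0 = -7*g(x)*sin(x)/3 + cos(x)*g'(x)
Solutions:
 g(x) = C1/cos(x)^(7/3)


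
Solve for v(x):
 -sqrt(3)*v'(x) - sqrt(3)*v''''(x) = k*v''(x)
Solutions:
 v(x) = C1 + C2*exp(2^(1/3)*x*(2*sqrt(3)*k/(sqrt(3)*sqrt(4*sqrt(3)*k^3 + 243) + 27)^(1/3) - 2^(1/3)*(sqrt(3)*sqrt(4*sqrt(3)*k^3 + 243) + 27)^(1/3))/6) + C3*exp(2^(1/3)*x*(8*sqrt(3)*k/((-1 + sqrt(3)*I)*(sqrt(3)*sqrt(4*sqrt(3)*k^3 + 243) + 27)^(1/3)) + 2^(1/3)*(sqrt(3)*sqrt(4*sqrt(3)*k^3 + 243) + 27)^(1/3) - 2^(1/3)*sqrt(3)*I*(sqrt(3)*sqrt(4*sqrt(3)*k^3 + 243) + 27)^(1/3))/12) + C4*exp(2^(1/3)*x*(-8*sqrt(3)*k/((1 + sqrt(3)*I)*(sqrt(3)*sqrt(4*sqrt(3)*k^3 + 243) + 27)^(1/3)) + 2^(1/3)*(sqrt(3)*sqrt(4*sqrt(3)*k^3 + 243) + 27)^(1/3) + 2^(1/3)*sqrt(3)*I*(sqrt(3)*sqrt(4*sqrt(3)*k^3 + 243) + 27)^(1/3))/12)


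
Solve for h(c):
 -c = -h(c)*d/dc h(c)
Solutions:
 h(c) = -sqrt(C1 + c^2)
 h(c) = sqrt(C1 + c^2)


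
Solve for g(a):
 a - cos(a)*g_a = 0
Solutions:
 g(a) = C1 + Integral(a/cos(a), a)


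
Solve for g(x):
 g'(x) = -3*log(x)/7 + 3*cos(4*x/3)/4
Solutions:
 g(x) = C1 - 3*x*log(x)/7 + 3*x/7 + 9*sin(4*x/3)/16


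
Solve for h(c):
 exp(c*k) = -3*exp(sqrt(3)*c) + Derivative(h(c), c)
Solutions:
 h(c) = C1 + sqrt(3)*exp(sqrt(3)*c) + exp(c*k)/k


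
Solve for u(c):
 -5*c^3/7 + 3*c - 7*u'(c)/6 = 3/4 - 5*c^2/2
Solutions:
 u(c) = C1 - 15*c^4/98 + 5*c^3/7 + 9*c^2/7 - 9*c/14


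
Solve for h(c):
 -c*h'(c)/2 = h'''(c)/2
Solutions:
 h(c) = C1 + Integral(C2*airyai(-c) + C3*airybi(-c), c)


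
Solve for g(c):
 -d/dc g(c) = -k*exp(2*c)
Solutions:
 g(c) = C1 + k*exp(2*c)/2


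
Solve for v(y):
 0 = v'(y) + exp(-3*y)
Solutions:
 v(y) = C1 + exp(-3*y)/3


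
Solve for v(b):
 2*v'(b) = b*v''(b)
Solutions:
 v(b) = C1 + C2*b^3


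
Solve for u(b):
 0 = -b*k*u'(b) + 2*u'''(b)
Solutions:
 u(b) = C1 + Integral(C2*airyai(2^(2/3)*b*k^(1/3)/2) + C3*airybi(2^(2/3)*b*k^(1/3)/2), b)


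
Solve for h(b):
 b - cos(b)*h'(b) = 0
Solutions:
 h(b) = C1 + Integral(b/cos(b), b)


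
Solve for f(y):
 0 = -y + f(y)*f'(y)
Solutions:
 f(y) = -sqrt(C1 + y^2)
 f(y) = sqrt(C1 + y^2)


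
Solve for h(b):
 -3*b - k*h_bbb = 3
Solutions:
 h(b) = C1 + C2*b + C3*b^2 - b^4/(8*k) - b^3/(2*k)


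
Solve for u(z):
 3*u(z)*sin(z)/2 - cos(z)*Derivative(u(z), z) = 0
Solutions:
 u(z) = C1/cos(z)^(3/2)


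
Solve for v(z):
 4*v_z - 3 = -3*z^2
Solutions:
 v(z) = C1 - z^3/4 + 3*z/4


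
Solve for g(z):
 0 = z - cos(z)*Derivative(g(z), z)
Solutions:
 g(z) = C1 + Integral(z/cos(z), z)


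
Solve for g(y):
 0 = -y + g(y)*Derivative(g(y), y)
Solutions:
 g(y) = -sqrt(C1 + y^2)
 g(y) = sqrt(C1 + y^2)


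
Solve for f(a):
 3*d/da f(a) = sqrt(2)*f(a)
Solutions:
 f(a) = C1*exp(sqrt(2)*a/3)


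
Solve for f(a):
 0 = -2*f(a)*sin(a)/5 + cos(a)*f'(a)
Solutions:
 f(a) = C1/cos(a)^(2/5)


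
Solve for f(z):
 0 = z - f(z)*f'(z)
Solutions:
 f(z) = -sqrt(C1 + z^2)
 f(z) = sqrt(C1 + z^2)


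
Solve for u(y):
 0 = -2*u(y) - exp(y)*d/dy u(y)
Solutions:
 u(y) = C1*exp(2*exp(-y))


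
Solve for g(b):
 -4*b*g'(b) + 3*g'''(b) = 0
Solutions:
 g(b) = C1 + Integral(C2*airyai(6^(2/3)*b/3) + C3*airybi(6^(2/3)*b/3), b)


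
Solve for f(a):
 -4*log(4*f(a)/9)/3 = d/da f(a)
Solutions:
 3*Integral(1/(log(_y) - 2*log(3) + 2*log(2)), (_y, f(a)))/4 = C1 - a


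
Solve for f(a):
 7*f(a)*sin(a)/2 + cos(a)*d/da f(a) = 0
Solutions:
 f(a) = C1*cos(a)^(7/2)


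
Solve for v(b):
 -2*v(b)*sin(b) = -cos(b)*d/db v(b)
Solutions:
 v(b) = C1/cos(b)^2


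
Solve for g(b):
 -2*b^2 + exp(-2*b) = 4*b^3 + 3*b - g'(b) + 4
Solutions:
 g(b) = C1 + b^4 + 2*b^3/3 + 3*b^2/2 + 4*b + exp(-2*b)/2


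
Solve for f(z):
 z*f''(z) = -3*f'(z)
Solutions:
 f(z) = C1 + C2/z^2


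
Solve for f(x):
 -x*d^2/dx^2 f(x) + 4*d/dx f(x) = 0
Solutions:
 f(x) = C1 + C2*x^5


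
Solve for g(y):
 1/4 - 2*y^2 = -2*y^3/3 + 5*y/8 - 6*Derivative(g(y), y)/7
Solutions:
 g(y) = C1 - 7*y^4/36 + 7*y^3/9 + 35*y^2/96 - 7*y/24


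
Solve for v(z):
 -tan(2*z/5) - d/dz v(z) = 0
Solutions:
 v(z) = C1 + 5*log(cos(2*z/5))/2


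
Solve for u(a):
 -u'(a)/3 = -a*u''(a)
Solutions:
 u(a) = C1 + C2*a^(4/3)


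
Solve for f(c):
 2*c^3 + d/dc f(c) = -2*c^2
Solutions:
 f(c) = C1 - c^4/2 - 2*c^3/3


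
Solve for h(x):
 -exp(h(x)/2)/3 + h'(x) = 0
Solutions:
 h(x) = 2*log(-1/(C1 + x)) + 2*log(6)


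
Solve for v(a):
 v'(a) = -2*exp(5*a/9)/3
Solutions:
 v(a) = C1 - 6*exp(5*a/9)/5


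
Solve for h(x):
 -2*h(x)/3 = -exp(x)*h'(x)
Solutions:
 h(x) = C1*exp(-2*exp(-x)/3)


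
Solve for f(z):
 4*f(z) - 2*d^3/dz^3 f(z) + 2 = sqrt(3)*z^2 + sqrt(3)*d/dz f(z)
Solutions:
 f(z) = C1*exp(z*(-6*(1 + sqrt(sqrt(3)/72 + 1))^(1/3) + sqrt(3)/(1 + sqrt(sqrt(3)/72 + 1))^(1/3))/12)*sin(z*((1 + sqrt(sqrt(3)/72 + 1))^(-1/3) + 2*sqrt(3)*(1 + sqrt(sqrt(3)/72 + 1))^(1/3))/4) + C2*exp(z*(-6*(1 + sqrt(sqrt(3)/72 + 1))^(1/3) + sqrt(3)/(1 + sqrt(sqrt(3)/72 + 1))^(1/3))/12)*cos(z*((1 + sqrt(sqrt(3)/72 + 1))^(-1/3) + 2*sqrt(3)*(1 + sqrt(sqrt(3)/72 + 1))^(1/3))/4) + C3*exp(z*(-sqrt(3)/(6*(1 + sqrt(sqrt(3)/72 + 1))^(1/3)) + (1 + sqrt(sqrt(3)/72 + 1))^(1/3))) + sqrt(3)*z^2/4 + 3*z/8 - 1/2 + 3*sqrt(3)/32


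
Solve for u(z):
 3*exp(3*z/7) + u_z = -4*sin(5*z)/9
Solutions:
 u(z) = C1 - 7*exp(3*z/7) + 4*cos(5*z)/45


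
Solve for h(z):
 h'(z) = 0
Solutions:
 h(z) = C1


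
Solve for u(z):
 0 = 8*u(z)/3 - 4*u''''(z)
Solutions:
 u(z) = C1*exp(-2^(1/4)*3^(3/4)*z/3) + C2*exp(2^(1/4)*3^(3/4)*z/3) + C3*sin(2^(1/4)*3^(3/4)*z/3) + C4*cos(2^(1/4)*3^(3/4)*z/3)


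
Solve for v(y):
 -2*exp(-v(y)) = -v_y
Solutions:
 v(y) = log(C1 + 2*y)


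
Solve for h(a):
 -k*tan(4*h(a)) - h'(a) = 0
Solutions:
 h(a) = -asin(C1*exp(-4*a*k))/4 + pi/4
 h(a) = asin(C1*exp(-4*a*k))/4


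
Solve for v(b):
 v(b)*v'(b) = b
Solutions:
 v(b) = -sqrt(C1 + b^2)
 v(b) = sqrt(C1 + b^2)


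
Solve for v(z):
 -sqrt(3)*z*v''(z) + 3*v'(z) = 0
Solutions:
 v(z) = C1 + C2*z^(1 + sqrt(3))


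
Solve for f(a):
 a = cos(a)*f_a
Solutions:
 f(a) = C1 + Integral(a/cos(a), a)


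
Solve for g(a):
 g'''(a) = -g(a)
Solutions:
 g(a) = C3*exp(-a) + (C1*sin(sqrt(3)*a/2) + C2*cos(sqrt(3)*a/2))*exp(a/2)


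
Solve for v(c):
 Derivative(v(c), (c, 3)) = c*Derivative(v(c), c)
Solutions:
 v(c) = C1 + Integral(C2*airyai(c) + C3*airybi(c), c)


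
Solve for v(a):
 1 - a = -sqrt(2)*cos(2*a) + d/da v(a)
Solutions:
 v(a) = C1 - a^2/2 + a + sqrt(2)*sin(2*a)/2


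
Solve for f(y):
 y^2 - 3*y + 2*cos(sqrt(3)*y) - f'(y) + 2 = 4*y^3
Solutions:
 f(y) = C1 - y^4 + y^3/3 - 3*y^2/2 + 2*y + 2*sqrt(3)*sin(sqrt(3)*y)/3


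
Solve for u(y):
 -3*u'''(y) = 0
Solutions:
 u(y) = C1 + C2*y + C3*y^2


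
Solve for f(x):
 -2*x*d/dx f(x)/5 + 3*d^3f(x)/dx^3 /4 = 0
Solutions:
 f(x) = C1 + Integral(C2*airyai(2*15^(2/3)*x/15) + C3*airybi(2*15^(2/3)*x/15), x)


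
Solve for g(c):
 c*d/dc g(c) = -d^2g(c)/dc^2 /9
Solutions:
 g(c) = C1 + C2*erf(3*sqrt(2)*c/2)


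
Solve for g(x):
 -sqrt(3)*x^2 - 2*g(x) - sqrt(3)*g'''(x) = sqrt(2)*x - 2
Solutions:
 g(x) = C3*exp(-2^(1/3)*3^(5/6)*x/3) - sqrt(3)*x^2/2 - sqrt(2)*x/2 + (C1*sin(6^(1/3)*x/2) + C2*cos(6^(1/3)*x/2))*exp(2^(1/3)*3^(5/6)*x/6) + 1


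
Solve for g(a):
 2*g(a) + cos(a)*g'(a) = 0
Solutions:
 g(a) = C1*(sin(a) - 1)/(sin(a) + 1)


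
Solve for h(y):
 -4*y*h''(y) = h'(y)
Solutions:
 h(y) = C1 + C2*y^(3/4)


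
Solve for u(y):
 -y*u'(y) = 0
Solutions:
 u(y) = C1


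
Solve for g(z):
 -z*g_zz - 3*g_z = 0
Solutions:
 g(z) = C1 + C2/z^2


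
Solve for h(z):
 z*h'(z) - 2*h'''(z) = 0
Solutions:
 h(z) = C1 + Integral(C2*airyai(2^(2/3)*z/2) + C3*airybi(2^(2/3)*z/2), z)


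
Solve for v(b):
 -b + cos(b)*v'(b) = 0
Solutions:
 v(b) = C1 + Integral(b/cos(b), b)


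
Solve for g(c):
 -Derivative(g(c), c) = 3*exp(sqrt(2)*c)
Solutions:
 g(c) = C1 - 3*sqrt(2)*exp(sqrt(2)*c)/2


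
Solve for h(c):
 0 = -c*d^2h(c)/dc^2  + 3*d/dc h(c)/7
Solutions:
 h(c) = C1 + C2*c^(10/7)


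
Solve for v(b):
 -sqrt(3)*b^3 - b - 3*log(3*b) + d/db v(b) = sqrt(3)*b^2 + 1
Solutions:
 v(b) = C1 + sqrt(3)*b^4/4 + sqrt(3)*b^3/3 + b^2/2 + 3*b*log(b) - 2*b + b*log(27)


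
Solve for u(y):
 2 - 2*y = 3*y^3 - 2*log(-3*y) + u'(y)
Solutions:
 u(y) = C1 - 3*y^4/4 - y^2 + 2*y*log(-y) + 2*y*log(3)


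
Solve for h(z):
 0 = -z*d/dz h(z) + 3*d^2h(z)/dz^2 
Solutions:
 h(z) = C1 + C2*erfi(sqrt(6)*z/6)


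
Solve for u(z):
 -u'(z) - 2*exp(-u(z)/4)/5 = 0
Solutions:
 u(z) = 4*log(C1 - z/10)


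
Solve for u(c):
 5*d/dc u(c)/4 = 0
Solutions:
 u(c) = C1


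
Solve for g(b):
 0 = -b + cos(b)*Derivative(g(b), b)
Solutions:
 g(b) = C1 + Integral(b/cos(b), b)


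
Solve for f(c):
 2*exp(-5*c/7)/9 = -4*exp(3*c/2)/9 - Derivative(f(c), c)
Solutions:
 f(c) = C1 - 8*exp(3*c/2)/27 + 14*exp(-5*c/7)/45


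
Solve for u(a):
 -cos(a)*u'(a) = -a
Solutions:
 u(a) = C1 + Integral(a/cos(a), a)


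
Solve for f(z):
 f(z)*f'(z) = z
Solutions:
 f(z) = -sqrt(C1 + z^2)
 f(z) = sqrt(C1 + z^2)


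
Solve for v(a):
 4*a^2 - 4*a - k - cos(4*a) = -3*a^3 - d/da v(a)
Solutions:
 v(a) = C1 - 3*a^4/4 - 4*a^3/3 + 2*a^2 + a*k + sin(4*a)/4


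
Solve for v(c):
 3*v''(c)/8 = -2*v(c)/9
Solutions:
 v(c) = C1*sin(4*sqrt(3)*c/9) + C2*cos(4*sqrt(3)*c/9)


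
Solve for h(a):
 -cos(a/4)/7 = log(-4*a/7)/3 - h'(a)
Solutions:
 h(a) = C1 + a*log(-a)/3 - a*log(7) - a/3 + 2*a*log(14)/3 + 4*sin(a/4)/7


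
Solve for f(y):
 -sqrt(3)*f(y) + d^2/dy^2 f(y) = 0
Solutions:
 f(y) = C1*exp(-3^(1/4)*y) + C2*exp(3^(1/4)*y)


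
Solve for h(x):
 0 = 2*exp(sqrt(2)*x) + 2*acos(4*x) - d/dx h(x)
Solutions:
 h(x) = C1 + 2*x*acos(4*x) - sqrt(1 - 16*x^2)/2 + sqrt(2)*exp(sqrt(2)*x)


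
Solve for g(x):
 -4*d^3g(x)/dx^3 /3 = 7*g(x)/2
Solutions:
 g(x) = C3*exp(-21^(1/3)*x/2) + (C1*sin(3^(5/6)*7^(1/3)*x/4) + C2*cos(3^(5/6)*7^(1/3)*x/4))*exp(21^(1/3)*x/4)


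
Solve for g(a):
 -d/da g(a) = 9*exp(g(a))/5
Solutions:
 g(a) = log(1/(C1 + 9*a)) + log(5)


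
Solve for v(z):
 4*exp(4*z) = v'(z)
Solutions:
 v(z) = C1 + exp(4*z)


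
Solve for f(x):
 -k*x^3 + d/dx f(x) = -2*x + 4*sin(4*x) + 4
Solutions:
 f(x) = C1 + k*x^4/4 - x^2 + 4*x - cos(4*x)


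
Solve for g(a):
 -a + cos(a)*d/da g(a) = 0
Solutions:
 g(a) = C1 + Integral(a/cos(a), a)


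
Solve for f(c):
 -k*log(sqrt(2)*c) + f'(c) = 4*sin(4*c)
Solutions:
 f(c) = C1 + c*k*(log(c) - 1) + c*k*log(2)/2 - cos(4*c)


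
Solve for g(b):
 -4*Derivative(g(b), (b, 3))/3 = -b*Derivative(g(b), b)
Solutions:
 g(b) = C1 + Integral(C2*airyai(6^(1/3)*b/2) + C3*airybi(6^(1/3)*b/2), b)


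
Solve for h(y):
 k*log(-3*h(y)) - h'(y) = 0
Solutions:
 Integral(1/(log(-_y) + log(3)), (_y, h(y))) = C1 + k*y


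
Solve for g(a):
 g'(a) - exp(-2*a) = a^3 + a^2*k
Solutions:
 g(a) = C1 + a^4/4 + a^3*k/3 - exp(-2*a)/2


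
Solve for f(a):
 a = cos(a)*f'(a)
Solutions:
 f(a) = C1 + Integral(a/cos(a), a)


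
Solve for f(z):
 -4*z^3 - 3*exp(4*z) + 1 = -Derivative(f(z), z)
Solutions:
 f(z) = C1 + z^4 - z + 3*exp(4*z)/4


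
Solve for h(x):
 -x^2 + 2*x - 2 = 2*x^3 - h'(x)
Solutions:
 h(x) = C1 + x^4/2 + x^3/3 - x^2 + 2*x


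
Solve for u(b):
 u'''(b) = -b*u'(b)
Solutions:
 u(b) = C1 + Integral(C2*airyai(-b) + C3*airybi(-b), b)
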